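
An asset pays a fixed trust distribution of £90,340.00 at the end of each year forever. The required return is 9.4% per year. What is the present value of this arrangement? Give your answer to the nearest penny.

£961,063.83

Periodic rate r = 0.094 per year.
Level perpetuity: PV = PMT / r = 90,340 / (0.094) = £961,063.83.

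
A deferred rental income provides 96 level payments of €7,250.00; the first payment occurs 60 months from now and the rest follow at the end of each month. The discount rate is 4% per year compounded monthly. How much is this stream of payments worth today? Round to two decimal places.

€488,754.66

Ordinary annuity of 96 payments, first payment at period 60.
Periodic rate r = 0.04/12 per month; n is counted in months.
The ordinary-annuity PV formula values the stream one period before the first payment (period 59); discount that back 59 periods:
PV₀ = 7,250 × [1 − (1+r)^−96] / r × (1+r)^−59 = €488,754.66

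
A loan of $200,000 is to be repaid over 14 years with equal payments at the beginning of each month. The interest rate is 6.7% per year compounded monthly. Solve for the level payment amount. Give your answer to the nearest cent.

Level annuity due; solve PV = PMT × [(1 − (1+r)^−n)/r] × (1+r) for PMT.
Periodic rate r = 0.067/12 per month; n is counted in months.
With n = 168: PMT = 200,000 / ([(1 − (1+r)^−n)/r] × (1+r)) = $1,827.72

$1,827.72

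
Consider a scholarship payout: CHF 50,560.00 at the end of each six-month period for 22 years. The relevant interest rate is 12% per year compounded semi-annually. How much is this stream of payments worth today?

This is an ordinary annuity: 44 payments of CHF 50,560.00 at the end of each six-month period.
Periodic rate r = 0.12/2 per half-year; n is counted in half-years.
PV = PMT × [(1 − (1+r)^−n)/r] = 50,560 × [1 − (1+r)^−44] / r = CHF 777,773.68

CHF 777,773.68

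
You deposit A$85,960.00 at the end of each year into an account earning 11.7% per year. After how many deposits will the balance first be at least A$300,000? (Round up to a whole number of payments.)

Periodic rate r = 0.117 per year.
Ordinary annuity FV: 300,000 = 85,960 × [((1+r)^n − 1)/r].
(1+r)^n = 1 + 300,000 × r / 85,960, so n = ln(1 + 300,000·r/85,960) / ln(1+r) = 3.09.
Round up to a whole number of payments: n = 4.

4 payments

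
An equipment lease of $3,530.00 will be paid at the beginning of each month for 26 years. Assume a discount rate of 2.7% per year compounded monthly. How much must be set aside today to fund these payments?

$792,524.14

This is an annuity due: 312 payments of $3,530.00 at the beginning of each month.
Periodic rate r = 0.027/12 per month; n is counted in months.
PV = PMT × [(1 − (1+r)^−n)/r] × (1+r) = 3,530 × [1 − (1+r)^−312] / r × (1+r) = $792,524.14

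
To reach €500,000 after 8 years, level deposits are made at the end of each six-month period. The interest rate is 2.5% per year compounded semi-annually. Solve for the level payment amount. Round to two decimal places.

Level ordinary annuity; solve FV = PMT × [((1+r)^n − 1)/r] for PMT.
Periodic rate r = 0.025/2 per half-year; n is counted in half-years.
With n = 16: PMT = 500,000 / ([((1+r)^n − 1)/r]) = €28,423.36

€28,423.36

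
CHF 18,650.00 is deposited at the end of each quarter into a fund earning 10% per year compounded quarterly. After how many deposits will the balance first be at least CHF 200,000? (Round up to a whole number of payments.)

Periodic rate r = 0.1/4 per quarter; n is counted in quarters.
Ordinary annuity FV: 200,000 = 18,650 × [((1+r)^n − 1)/r].
(1+r)^n = 1 + 200,000 × r / 18,650, so n = ln(1 + 200,000·r/18,650) / ln(1+r) = 9.62.
Round up to a whole number of payments: n = 10.

10 payments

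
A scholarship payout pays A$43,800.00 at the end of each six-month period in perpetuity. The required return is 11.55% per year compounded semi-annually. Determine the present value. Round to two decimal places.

A$758,441.56

Periodic rate r = 0.1155/2 per half-year.
Level perpetuity: PV = PMT / r = 43,800 / (0.1155/2) = A$758,441.56.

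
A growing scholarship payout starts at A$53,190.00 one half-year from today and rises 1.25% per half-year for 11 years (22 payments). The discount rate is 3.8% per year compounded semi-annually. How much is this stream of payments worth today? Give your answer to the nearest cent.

Periodic rate r = 0.038/2 per half-year; n is counted in half-years.
Growing ordinary annuity: PV = PMT₁ × [1 − ((1+g)/(1+r))^n] / (r − g) = 53,190 × [1 − ((1+0.0125)/(1+r))^22] / (r − 0.0125) = A$1,074,620.80.

A$1,074,620.80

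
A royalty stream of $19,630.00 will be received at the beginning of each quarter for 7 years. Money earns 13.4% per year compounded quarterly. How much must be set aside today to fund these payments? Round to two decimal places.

$364,891.05

This is an annuity due: 28 payments of $19,630.00 at the beginning of each quarter.
Periodic rate r = 0.134/4 per quarter; n is counted in quarters.
PV = PMT × [(1 − (1+r)^−n)/r] × (1+r) = 19,630 × [1 − (1+r)^−28] / r × (1+r) = $364,891.05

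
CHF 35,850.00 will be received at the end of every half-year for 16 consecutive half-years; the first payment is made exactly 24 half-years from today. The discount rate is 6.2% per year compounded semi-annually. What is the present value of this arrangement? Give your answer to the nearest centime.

Ordinary annuity of 16 payments, first payment at period 24.
Periodic rate r = 0.062/2 per half-year; n is counted in half-years.
The ordinary-annuity PV formula values the stream one period before the first payment (period 23); discount that back 23 periods:
PV₀ = 35,850 × [1 − (1+r)^−16] / r × (1+r)^−23 = CHF 221,438.63

CHF 221,438.63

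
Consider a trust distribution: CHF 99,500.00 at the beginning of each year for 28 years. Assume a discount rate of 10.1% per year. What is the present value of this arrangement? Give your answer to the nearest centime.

This is an annuity due: 28 payments of CHF 99,500.00 at the beginning of each year.
Periodic rate r = 0.101 per year.
PV = PMT × [(1 − (1+r)^−n)/r] × (1+r) = 99,500 × [1 − (1+r)^−28] / r × (1+r) = CHF 1,011,324.86

CHF 1,011,324.86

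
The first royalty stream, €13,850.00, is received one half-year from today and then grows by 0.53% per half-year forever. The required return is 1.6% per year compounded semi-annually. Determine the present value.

€5,129,629.63

Periodic rate r = 0.016/2 per half-year.
Growing perpetuity (Gordon): PV = PMT₁ / (r − g) = 13,850 / (r − 0.0053) = €5,129,629.63.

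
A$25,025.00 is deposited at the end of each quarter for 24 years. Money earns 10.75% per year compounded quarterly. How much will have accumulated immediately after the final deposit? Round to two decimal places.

This is an ordinary annuity: 96 deposits of A$25,025.00 at the end of each quarter.
Periodic rate r = 0.1075/4 per quarter; n is counted in quarters.
FV = PMT × [((1+r)^n − 1)/r] = 25,025 × [(1+r)^96 − 1] / r = A$10,946,018.02

A$10,946,018.02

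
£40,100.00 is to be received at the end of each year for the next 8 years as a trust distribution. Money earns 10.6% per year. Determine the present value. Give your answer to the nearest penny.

£209,336.60

This is an ordinary annuity: 8 payments of £40,100.00 at the end of each year.
Periodic rate r = 0.106 per year.
PV = PMT × [(1 − (1+r)^−n)/r] = 40,100 × [1 − (1+r)^−8] / r = £209,336.60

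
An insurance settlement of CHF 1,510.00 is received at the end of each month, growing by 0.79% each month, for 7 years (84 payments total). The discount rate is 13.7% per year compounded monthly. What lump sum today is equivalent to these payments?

Periodic rate r = 0.137/12 per month; n is counted in months.
Growing ordinary annuity: PV = PMT₁ × [1 − ((1+g)/(1+r))^n] / (r − g) = 1,510 × [1 − ((1+0.0079)/(1+r))^84] / (r − 0.0079) = CHF 108,917.68.

CHF 108,917.68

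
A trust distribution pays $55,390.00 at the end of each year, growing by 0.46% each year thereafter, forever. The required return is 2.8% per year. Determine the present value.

Periodic rate r = 0.028 per year.
Growing perpetuity (Gordon): PV = PMT₁ / (r − g) = 55,390 / (r − 0.0046) = $2,367,094.02.

$2,367,094.02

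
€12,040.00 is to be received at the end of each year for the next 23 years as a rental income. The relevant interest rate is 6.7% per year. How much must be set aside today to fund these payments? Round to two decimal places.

€139,265.32

This is an ordinary annuity: 23 payments of €12,040.00 at the end of each year.
Periodic rate r = 0.067 per year.
PV = PMT × [(1 − (1+r)^−n)/r] = 12,040 × [1 − (1+r)^−23] / r = €139,265.32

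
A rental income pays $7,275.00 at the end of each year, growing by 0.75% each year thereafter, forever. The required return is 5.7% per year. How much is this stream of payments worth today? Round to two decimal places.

$146,969.70

Periodic rate r = 0.057 per year.
Growing perpetuity (Gordon): PV = PMT₁ / (r − g) = 7,275 / (r − 0.0075) = $146,969.70.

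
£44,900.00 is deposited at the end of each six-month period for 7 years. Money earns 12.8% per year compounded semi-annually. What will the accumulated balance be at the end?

This is an ordinary annuity: 14 deposits of £44,900.00 at the end of each six-month period.
Periodic rate r = 0.128/2 per half-year; n is counted in half-years.
FV = PMT × [((1+r)^n − 1)/r] = 44,900 × [(1+r)^14 − 1] / r = £970,487.11

£970,487.11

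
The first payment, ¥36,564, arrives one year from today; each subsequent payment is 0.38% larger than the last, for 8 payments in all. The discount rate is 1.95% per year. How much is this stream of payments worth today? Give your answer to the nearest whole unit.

¥271,920

Periodic rate r = 0.0195 per year.
Growing ordinary annuity: PV = PMT₁ × [1 − ((1+g)/(1+r))^n] / (r − g) = 36,564 × [1 − ((1+0.0038)/(1+r))^8] / (r − 0.0038) = ¥271,920.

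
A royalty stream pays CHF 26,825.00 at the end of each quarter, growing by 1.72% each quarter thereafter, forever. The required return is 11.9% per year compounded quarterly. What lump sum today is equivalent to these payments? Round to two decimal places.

CHF 2,137,450.20

Periodic rate r = 0.119/4 per quarter.
Growing perpetuity (Gordon): PV = PMT₁ / (r − g) = 26,825 / (r − 0.0172) = CHF 2,137,450.20.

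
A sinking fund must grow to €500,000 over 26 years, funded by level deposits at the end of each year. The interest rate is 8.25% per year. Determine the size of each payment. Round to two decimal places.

Level ordinary annuity; solve FV = PMT × [((1+r)^n − 1)/r] for PMT.
Periodic rate r = 0.0825 per year.
With n = 26: PMT = 500,000 / ([((1+r)^n − 1)/r]) = €6,017.83

€6,017.83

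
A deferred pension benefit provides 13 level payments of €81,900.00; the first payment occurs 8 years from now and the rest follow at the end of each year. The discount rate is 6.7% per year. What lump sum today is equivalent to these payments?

Ordinary annuity of 13 payments, first payment at period 8.
Periodic rate r = 0.067 per year.
The ordinary-annuity PV formula values the stream one period before the first payment (period 7); discount that back 7 periods:
PV₀ = 81,900 × [1 − (1+r)^−13] / r × (1+r)^−7 = €442,217.05

€442,217.05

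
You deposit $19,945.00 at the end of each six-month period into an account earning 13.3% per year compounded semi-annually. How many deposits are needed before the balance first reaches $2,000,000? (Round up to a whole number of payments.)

32 payments

Periodic rate r = 0.133/2 per half-year; n is counted in half-years.
Ordinary annuity FV: 2,000,000 = 19,945 × [((1+r)^n − 1)/r].
(1+r)^n = 1 + 2,000,000 × r / 19,945, so n = ln(1 + 2,000,000·r/19,945) / ln(1+r) = 31.64.
Round up to a whole number of payments: n = 32.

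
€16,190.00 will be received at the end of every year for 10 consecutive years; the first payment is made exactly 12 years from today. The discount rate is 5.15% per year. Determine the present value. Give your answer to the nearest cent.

Ordinary annuity of 10 payments, first payment at period 12.
Periodic rate r = 0.0515 per year.
The ordinary-annuity PV formula values the stream one period before the first payment (period 11); discount that back 11 periods:
PV₀ = 16,190 × [1 − (1+r)^−10] / r × (1+r)^−11 = €71,433.51

€71,433.51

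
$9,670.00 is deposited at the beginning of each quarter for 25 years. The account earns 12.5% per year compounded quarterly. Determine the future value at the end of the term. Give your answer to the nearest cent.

This is an annuity due: 100 deposits of $9,670.00 at the beginning of each quarter.
Periodic rate r = 0.125/4 per quarter; n is counted in quarters.
FV = PMT × [((1+r)^n − 1)/r] × (1+r) = 9,670 × [(1+r)^100 − 1] / r × (1+r) = $6,604,563.34

$6,604,563.34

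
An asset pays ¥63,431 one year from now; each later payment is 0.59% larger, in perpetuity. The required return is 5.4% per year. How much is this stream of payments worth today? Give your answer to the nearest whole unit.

¥1,318,732

Periodic rate r = 0.054 per year.
Growing perpetuity (Gordon): PV = PMT₁ / (r − g) = 63,431 / (r − 0.0059) = ¥1,318,732.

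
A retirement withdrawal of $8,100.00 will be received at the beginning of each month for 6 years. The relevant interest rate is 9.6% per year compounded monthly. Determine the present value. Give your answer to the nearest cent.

This is an annuity due: 72 payments of $8,100.00 at the beginning of each month.
Periodic rate r = 0.096/12 per month; n is counted in months.
PV = PMT × [(1 − (1+r)^−n)/r] × (1+r) = 8,100 × [1 − (1+r)^−72] / r × (1+r) = $445,561.06

$445,561.06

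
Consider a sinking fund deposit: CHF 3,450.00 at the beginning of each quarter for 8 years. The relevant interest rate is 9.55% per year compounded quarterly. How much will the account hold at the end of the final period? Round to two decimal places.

CHF 166,840.12

This is an annuity due: 32 deposits of CHF 3,450.00 at the beginning of each quarter.
Periodic rate r = 0.0955/4 per quarter; n is counted in quarters.
FV = PMT × [((1+r)^n − 1)/r] × (1+r) = 3,450 × [(1+r)^32 − 1] / r × (1+r) = CHF 166,840.12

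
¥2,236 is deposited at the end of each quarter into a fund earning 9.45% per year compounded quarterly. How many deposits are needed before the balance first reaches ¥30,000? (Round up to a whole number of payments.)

12 payments

Periodic rate r = 0.0945/4 per quarter; n is counted in quarters.
Ordinary annuity FV: 30,000 = 2,236 × [((1+r)^n − 1)/r].
(1+r)^n = 1 + 30,000 × r / 2,236, so n = ln(1 + 30,000·r/2,236) / ln(1+r) = 11.79.
Round up to a whole number of payments: n = 12.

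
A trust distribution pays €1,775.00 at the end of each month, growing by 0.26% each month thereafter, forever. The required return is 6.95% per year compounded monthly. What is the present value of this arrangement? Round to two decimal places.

Periodic rate r = 0.0695/12 per month.
Growing perpetuity (Gordon): PV = PMT₁ / (r − g) = 1,775 / (r − 0.0026) = €556,135.77.

€556,135.77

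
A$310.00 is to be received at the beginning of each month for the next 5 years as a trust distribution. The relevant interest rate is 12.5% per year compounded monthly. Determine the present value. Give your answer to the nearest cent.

A$13,922.57

This is an annuity due: 60 payments of A$310.00 at the beginning of each month.
Periodic rate r = 0.125/12 per month; n is counted in months.
PV = PMT × [(1 − (1+r)^−n)/r] × (1+r) = 310 × [1 − (1+r)^−60] / r × (1+r) = A$13,922.57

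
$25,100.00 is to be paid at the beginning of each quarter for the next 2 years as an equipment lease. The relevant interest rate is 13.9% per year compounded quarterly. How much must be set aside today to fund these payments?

$178,718.34

This is an annuity due: 8 payments of $25,100.00 at the beginning of each quarter.
Periodic rate r = 0.139/4 per quarter; n is counted in quarters.
PV = PMT × [(1 − (1+r)^−n)/r] × (1+r) = 25,100 × [1 − (1+r)^−8] / r × (1+r) = $178,718.34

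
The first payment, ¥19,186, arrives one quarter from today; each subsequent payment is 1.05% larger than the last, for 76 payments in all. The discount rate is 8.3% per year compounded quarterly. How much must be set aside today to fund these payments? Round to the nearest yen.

¥1,002,550

Periodic rate r = 0.083/4 per quarter; n is counted in quarters.
Growing ordinary annuity: PV = PMT₁ × [1 − ((1+g)/(1+r))^n] / (r − g) = 19,186 × [1 − ((1+0.0105)/(1+r))^76] / (r − 0.0105) = ¥1,002,550.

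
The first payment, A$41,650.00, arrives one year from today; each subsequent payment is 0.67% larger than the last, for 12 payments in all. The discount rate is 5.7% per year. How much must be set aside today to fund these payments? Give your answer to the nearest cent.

Periodic rate r = 0.057 per year.
Growing ordinary annuity: PV = PMT₁ × [1 − ((1+g)/(1+r))^n] / (r − g) = 41,650 × [1 − ((1+0.0067)/(1+r))^12] / (r − 0.0067) = A$366,769.47.

A$366,769.47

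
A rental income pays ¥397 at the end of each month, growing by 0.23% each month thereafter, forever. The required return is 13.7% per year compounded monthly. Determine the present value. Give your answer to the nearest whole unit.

¥43,547

Periodic rate r = 0.137/12 per month.
Growing perpetuity (Gordon): PV = PMT₁ / (r − g) = 397 / (r − 0.0023) = ¥43,547.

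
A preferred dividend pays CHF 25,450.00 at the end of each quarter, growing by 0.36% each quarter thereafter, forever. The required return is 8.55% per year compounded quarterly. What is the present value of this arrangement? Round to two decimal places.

CHF 1,431,786.22

Periodic rate r = 0.0855/4 per quarter.
Growing perpetuity (Gordon): PV = PMT₁ / (r − g) = 25,450 / (r − 0.0036) = CHF 1,431,786.22.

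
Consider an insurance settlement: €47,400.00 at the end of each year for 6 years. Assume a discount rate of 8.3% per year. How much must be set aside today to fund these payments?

€217,144.45

This is an ordinary annuity: 6 payments of €47,400.00 at the end of each year.
Periodic rate r = 0.083 per year.
PV = PMT × [(1 − (1+r)^−n)/r] = 47,400 × [1 − (1+r)^−6] / r = €217,144.45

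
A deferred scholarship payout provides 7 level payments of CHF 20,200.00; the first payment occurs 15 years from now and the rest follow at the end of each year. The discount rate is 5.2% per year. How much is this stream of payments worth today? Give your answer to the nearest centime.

Ordinary annuity of 7 payments, first payment at period 15.
Periodic rate r = 0.052 per year.
The ordinary-annuity PV formula values the stream one period before the first payment (period 14); discount that back 14 periods:
PV₀ = 20,200 × [1 − (1+r)^−7] / r × (1+r)^−14 = CHF 57,068.41

CHF 57,068.41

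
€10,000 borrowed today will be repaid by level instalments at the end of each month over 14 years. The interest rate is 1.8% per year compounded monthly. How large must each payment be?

€67.38

Level ordinary annuity; solve PV = PMT × [(1 − (1+r)^−n)/r] for PMT.
Periodic rate r = 0.018/12 per month; n is counted in months.
With n = 168: PMT = 10,000 / ([(1 − (1+r)^−n)/r]) = €67.38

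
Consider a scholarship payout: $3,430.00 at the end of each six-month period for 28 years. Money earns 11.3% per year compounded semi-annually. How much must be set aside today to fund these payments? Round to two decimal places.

This is an ordinary annuity: 56 payments of $3,430.00 at the end of each six-month period.
Periodic rate r = 0.113/2 per half-year; n is counted in half-years.
PV = PMT × [(1 − (1+r)^−n)/r] = 3,430 × [1 − (1+r)^−56] / r = $57,911.86

$57,911.86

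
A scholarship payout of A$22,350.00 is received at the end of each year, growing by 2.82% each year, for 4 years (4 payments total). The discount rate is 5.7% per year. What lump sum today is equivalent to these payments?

Periodic rate r = 0.057 per year.
Growing ordinary annuity: PV = PMT₁ × [1 − ((1+g)/(1+r))^n] / (r − g) = 22,350 × [1 − ((1+0.0282)/(1+r))^4] / (r − 0.0282) = A$81,184.58.

A$81,184.58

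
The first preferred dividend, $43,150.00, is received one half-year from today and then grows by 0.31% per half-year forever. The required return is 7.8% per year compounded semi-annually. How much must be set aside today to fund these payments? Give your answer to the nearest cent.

Periodic rate r = 0.078/2 per half-year.
Growing perpetuity (Gordon): PV = PMT₁ / (r − g) = 43,150 / (r − 0.0031) = $1,201,949.86.

$1,201,949.86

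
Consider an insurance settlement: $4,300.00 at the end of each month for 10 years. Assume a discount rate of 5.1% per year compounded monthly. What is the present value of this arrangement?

This is an ordinary annuity: 120 payments of $4,300.00 at the end of each month.
Periodic rate r = 0.051/12 per month; n is counted in months.
PV = PMT × [(1 − (1+r)^−n)/r] = 4,300 × [1 − (1+r)^−120] / r = $403,547.53

$403,547.53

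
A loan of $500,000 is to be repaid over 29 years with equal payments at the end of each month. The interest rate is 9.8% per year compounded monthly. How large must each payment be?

Level ordinary annuity; solve PV = PMT × [(1 − (1+r)^−n)/r] for PMT.
Periodic rate r = 0.098/12 per month; n is counted in months.
With n = 348: PMT = 500,000 / ([(1 − (1+r)^−n)/r]) = $4,339.29

$4,339.29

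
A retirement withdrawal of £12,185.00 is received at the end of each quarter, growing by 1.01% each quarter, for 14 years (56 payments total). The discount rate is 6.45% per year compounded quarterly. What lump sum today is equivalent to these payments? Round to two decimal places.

Periodic rate r = 0.0645/4 per quarter; n is counted in quarters.
Growing ordinary annuity: PV = PMT₁ × [1 − ((1+g)/(1+r))^n] / (r − g) = 12,185 × [1 − ((1+0.0101)/(1+r))^56] / (r − 0.0101) = £572,855.25.

£572,855.25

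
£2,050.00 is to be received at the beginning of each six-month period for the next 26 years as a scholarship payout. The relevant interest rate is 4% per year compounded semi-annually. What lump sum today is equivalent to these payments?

£67,215.09

This is an annuity due: 52 payments of £2,050.00 at the beginning of each six-month period.
Periodic rate r = 0.04/2 per half-year; n is counted in half-years.
PV = PMT × [(1 − (1+r)^−n)/r] × (1+r) = 2,050 × [1 − (1+r)^−52] / r × (1+r) = £67,215.09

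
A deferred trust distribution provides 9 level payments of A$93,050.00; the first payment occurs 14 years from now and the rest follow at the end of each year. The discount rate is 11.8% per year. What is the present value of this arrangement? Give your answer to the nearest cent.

A$117,183.53

Ordinary annuity of 9 payments, first payment at period 14.
Periodic rate r = 0.118 per year.
The ordinary-annuity PV formula values the stream one period before the first payment (period 13); discount that back 13 periods:
PV₀ = 93,050 × [1 − (1+r)^−9] / r × (1+r)^−13 = A$117,183.53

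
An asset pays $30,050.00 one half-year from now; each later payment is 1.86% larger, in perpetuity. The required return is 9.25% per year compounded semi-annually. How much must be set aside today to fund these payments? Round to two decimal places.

$1,086,799.28

Periodic rate r = 0.0925/2 per half-year.
Growing perpetuity (Gordon): PV = PMT₁ / (r − g) = 30,050 / (r − 0.0186) = $1,086,799.28.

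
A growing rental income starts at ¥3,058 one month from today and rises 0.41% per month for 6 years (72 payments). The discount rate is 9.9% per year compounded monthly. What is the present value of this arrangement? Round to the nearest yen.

Periodic rate r = 0.099/12 per month; n is counted in months.
Growing ordinary annuity: PV = PMT₁ × [1 − ((1+g)/(1+r))^n] / (r − g) = 3,058 × [1 − ((1+0.0041)/(1+r))^72] / (r − 0.0041) = ¥189,324.

¥189,324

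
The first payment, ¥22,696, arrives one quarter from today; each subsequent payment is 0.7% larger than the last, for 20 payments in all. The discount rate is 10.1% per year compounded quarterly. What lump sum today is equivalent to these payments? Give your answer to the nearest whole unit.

¥375,295

Periodic rate r = 0.101/4 per quarter; n is counted in quarters.
Growing ordinary annuity: PV = PMT₁ × [1 − ((1+g)/(1+r))^n] / (r − g) = 22,696 × [1 − ((1+0.007)/(1+r))^20] / (r − 0.007) = ¥375,295.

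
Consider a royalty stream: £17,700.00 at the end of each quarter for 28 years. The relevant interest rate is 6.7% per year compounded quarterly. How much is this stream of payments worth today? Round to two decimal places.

£892,290.54

This is an ordinary annuity: 112 payments of £17,700.00 at the end of each quarter.
Periodic rate r = 0.067/4 per quarter; n is counted in quarters.
PV = PMT × [(1 − (1+r)^−n)/r] = 17,700 × [1 − (1+r)^−112] / r = £892,290.54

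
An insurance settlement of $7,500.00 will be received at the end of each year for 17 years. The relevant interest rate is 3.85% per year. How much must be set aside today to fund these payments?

$92,313.18

This is an ordinary annuity: 17 payments of $7,500.00 at the end of each year.
Periodic rate r = 0.0385 per year.
PV = PMT × [(1 − (1+r)^−n)/r] = 7,500 × [1 − (1+r)^−17] / r = $92,313.18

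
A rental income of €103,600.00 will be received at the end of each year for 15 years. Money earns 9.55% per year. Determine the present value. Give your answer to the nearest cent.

This is an ordinary annuity: 15 payments of €103,600.00 at the end of each year.
Periodic rate r = 0.0955 per year.
PV = PMT × [(1 − (1+r)^−n)/r] = 103,600 × [1 − (1+r)^−15] / r = €808,650.47

€808,650.47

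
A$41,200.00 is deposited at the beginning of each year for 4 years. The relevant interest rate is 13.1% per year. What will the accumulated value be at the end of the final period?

A$226,317.57

This is an annuity due: 4 deposits of A$41,200.00 at the beginning of each year.
Periodic rate r = 0.131 per year.
FV = PMT × [((1+r)^n − 1)/r] × (1+r) = 41,200 × [(1+r)^4 − 1] / r × (1+r) = A$226,317.57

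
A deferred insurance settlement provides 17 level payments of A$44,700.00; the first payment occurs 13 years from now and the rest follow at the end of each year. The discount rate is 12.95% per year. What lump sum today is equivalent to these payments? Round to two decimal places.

A$69,957.31

Ordinary annuity of 17 payments, first payment at period 13.
Periodic rate r = 0.1295 per year.
The ordinary-annuity PV formula values the stream one period before the first payment (period 12); discount that back 12 periods:
PV₀ = 44,700 × [1 − (1+r)^−17] / r × (1+r)^−12 = A$69,957.31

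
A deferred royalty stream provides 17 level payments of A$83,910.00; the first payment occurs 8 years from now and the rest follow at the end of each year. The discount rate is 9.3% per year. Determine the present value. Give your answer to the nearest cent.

A$377,391.40

Ordinary annuity of 17 payments, first payment at period 8.
Periodic rate r = 0.093 per year.
The ordinary-annuity PV formula values the stream one period before the first payment (period 7); discount that back 7 periods:
PV₀ = 83,910 × [1 − (1+r)^−17] / r × (1+r)^−7 = A$377,391.40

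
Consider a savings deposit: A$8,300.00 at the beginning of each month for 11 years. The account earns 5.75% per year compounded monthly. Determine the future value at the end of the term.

This is an annuity due: 132 deposits of A$8,300.00 at the beginning of each month.
Periodic rate r = 0.0575/12 per month; n is counted in months.
FV = PMT × [((1+r)^n − 1)/r] × (1+r) = 8,300 × [(1+r)^132 − 1] / r × (1+r) = A$1,530,693.40

A$1,530,693.40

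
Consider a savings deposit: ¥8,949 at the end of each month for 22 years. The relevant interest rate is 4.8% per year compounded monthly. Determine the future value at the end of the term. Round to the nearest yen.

¥4,180,971

This is an ordinary annuity: 264 deposits of ¥8,949 at the end of each month.
Periodic rate r = 0.048/12 per month; n is counted in months.
FV = PMT × [((1+r)^n − 1)/r] = 8,949 × [(1+r)^264 − 1] / r = ¥4,180,971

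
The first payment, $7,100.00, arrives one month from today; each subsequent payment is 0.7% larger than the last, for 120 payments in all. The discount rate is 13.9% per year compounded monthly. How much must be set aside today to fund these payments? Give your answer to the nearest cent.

Periodic rate r = 0.139/12 per month; n is counted in months.
Growing ordinary annuity: PV = PMT₁ × [1 − ((1+g)/(1+r))^n] / (r − g) = 7,100 × [1 − ((1+0.007)/(1+r))^120] / (r − 0.007) = $650,807.19.

$650,807.19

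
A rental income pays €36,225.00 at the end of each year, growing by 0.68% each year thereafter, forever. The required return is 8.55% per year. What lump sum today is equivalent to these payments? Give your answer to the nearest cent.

€460,292.25

Periodic rate r = 0.0855 per year.
Growing perpetuity (Gordon): PV = PMT₁ / (r − g) = 36,225 / (r − 0.0068) = €460,292.25.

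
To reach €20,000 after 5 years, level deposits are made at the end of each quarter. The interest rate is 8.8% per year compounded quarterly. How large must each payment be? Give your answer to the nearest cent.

Level ordinary annuity; solve FV = PMT × [((1+r)^n − 1)/r] for PMT.
Periodic rate r = 0.088/4 per quarter; n is counted in quarters.
With n = 20: PMT = 20,000 / ([((1+r)^n − 1)/r]) = €806.87

€806.87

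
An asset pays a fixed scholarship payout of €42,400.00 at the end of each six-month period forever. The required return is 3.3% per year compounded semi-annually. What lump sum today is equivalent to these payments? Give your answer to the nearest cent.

€2,569,696.97

Periodic rate r = 0.033/2 per half-year.
Level perpetuity: PV = PMT / r = 42,400 / (0.033/2) = €2,569,696.97.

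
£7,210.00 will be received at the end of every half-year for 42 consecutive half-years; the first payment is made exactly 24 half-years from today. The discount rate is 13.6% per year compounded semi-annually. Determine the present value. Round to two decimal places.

£21,876.72

Ordinary annuity of 42 payments, first payment at period 24.
Periodic rate r = 0.136/2 per half-year; n is counted in half-years.
The ordinary-annuity PV formula values the stream one period before the first payment (period 23); discount that back 23 periods:
PV₀ = 7,210 × [1 − (1+r)^−42] / r × (1+r)^−23 = £21,876.72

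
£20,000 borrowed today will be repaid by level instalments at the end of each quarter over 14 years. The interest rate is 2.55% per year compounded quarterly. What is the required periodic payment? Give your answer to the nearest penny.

£425.80

Level ordinary annuity; solve PV = PMT × [(1 − (1+r)^−n)/r] for PMT.
Periodic rate r = 0.0255/4 per quarter; n is counted in quarters.
With n = 56: PMT = 20,000 / ([(1 − (1+r)^−n)/r]) = £425.80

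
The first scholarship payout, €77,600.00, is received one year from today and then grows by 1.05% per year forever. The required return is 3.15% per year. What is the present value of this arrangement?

Periodic rate r = 0.0315 per year.
Growing perpetuity (Gordon): PV = PMT₁ / (r − g) = 77,600 / (r − 0.0105) = €3,695,238.10.

€3,695,238.10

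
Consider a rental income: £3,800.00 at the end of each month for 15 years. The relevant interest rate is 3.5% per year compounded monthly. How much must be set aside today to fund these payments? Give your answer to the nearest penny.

This is an ordinary annuity: 180 payments of £3,800.00 at the end of each month.
Periodic rate r = 0.035/12 per month; n is counted in months.
PV = PMT × [(1 − (1+r)^−n)/r] = 3,800 × [1 − (1+r)^−180] / r = £531,555.85

£531,555.85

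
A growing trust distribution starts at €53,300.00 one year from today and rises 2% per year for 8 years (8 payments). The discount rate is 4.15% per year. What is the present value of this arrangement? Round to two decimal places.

Periodic rate r = 0.0415 per year.
Growing ordinary annuity: PV = PMT₁ × [1 − ((1+g)/(1+r))^n] / (r − g) = 53,300 × [1 − ((1+0.02)/(1+r))^8] / (r − 0.02) = €381,019.31.

€381,019.31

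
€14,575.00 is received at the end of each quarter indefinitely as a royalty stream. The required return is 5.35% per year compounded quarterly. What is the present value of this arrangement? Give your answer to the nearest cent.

€1,089,719.63

Periodic rate r = 0.0535/4 per quarter.
Level perpetuity: PV = PMT / r = 14,575 / (0.0535/4) = €1,089,719.63.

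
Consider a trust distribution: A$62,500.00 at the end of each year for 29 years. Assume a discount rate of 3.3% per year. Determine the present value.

A$1,155,258.69

This is an ordinary annuity: 29 payments of A$62,500.00 at the end of each year.
Periodic rate r = 0.033 per year.
PV = PMT × [(1 − (1+r)^−n)/r] = 62,500 × [1 − (1+r)^−29] / r = A$1,155,258.69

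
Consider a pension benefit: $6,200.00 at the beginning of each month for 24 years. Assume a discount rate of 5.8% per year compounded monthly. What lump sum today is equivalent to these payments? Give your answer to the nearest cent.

This is an annuity due: 288 payments of $6,200.00 at the beginning of each month.
Periodic rate r = 0.058/12 per month; n is counted in months.
PV = PMT × [(1 − (1+r)^−n)/r] × (1+r) = 6,200 × [1 − (1+r)^−288] / r × (1+r) = $967,476.12

$967,476.12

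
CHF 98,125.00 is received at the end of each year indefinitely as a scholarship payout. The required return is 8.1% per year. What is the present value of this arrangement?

Periodic rate r = 0.081 per year.
Level perpetuity: PV = PMT / r = 98,125 / (0.081) = CHF 1,211,419.75.

CHF 1,211,419.75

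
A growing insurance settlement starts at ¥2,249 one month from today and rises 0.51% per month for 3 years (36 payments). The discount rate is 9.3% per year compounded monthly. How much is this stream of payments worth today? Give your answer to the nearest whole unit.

Periodic rate r = 0.093/12 per month; n is counted in months.
Growing ordinary annuity: PV = PMT₁ × [1 − ((1+g)/(1+r))^n] / (r − g) = 2,249 × [1 − ((1+0.0051)/(1+r))^36] / (r − 0.0051) = ¥76,752.

¥76,752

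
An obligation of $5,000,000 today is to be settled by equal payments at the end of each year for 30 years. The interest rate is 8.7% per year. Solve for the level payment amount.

$473,788.03

Level ordinary annuity; solve PV = PMT × [(1 − (1+r)^−n)/r] for PMT.
Periodic rate r = 0.087 per year.
With n = 30: PMT = 5,000,000 / ([(1 − (1+r)^−n)/r]) = $473,788.03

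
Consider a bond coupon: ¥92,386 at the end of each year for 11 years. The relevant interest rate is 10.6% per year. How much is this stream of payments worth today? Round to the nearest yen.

This is an ordinary annuity: 11 payments of ¥92,386 at the end of each year.
Periodic rate r = 0.106 per year.
PV = PMT × [(1 − (1+r)^−n)/r] = 92,386 × [1 − (1+r)^−11] / r = ¥583,830

¥583,830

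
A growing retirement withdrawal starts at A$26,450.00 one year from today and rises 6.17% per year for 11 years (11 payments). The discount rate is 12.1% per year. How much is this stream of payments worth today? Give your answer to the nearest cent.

A$200,719.20

Periodic rate r = 0.121 per year.
Growing ordinary annuity: PV = PMT₁ × [1 − ((1+g)/(1+r))^n] / (r − g) = 26,450 × [1 − ((1+0.0617)/(1+r))^11] / (r − 0.0617) = A$200,719.20.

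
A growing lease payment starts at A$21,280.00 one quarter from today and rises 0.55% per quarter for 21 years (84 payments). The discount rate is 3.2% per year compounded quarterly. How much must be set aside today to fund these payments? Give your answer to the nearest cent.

Periodic rate r = 0.032/4 per quarter; n is counted in quarters.
Growing ordinary annuity: PV = PMT₁ × [1 − ((1+g)/(1+r))^n] / (r − g) = 21,280 × [1 − ((1+0.0055)/(1+r))^84] / (r − 0.0055) = A$1,602,586.06.

A$1,602,586.06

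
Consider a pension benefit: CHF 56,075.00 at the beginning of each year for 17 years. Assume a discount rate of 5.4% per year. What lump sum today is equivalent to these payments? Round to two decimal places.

CHF 646,864.16

This is an annuity due: 17 payments of CHF 56,075.00 at the beginning of each year.
Periodic rate r = 0.054 per year.
PV = PMT × [(1 − (1+r)^−n)/r] × (1+r) = 56,075 × [1 − (1+r)^−17] / r × (1+r) = CHF 646,864.16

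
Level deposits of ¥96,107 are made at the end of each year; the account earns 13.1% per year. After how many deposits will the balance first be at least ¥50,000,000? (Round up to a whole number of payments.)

Periodic rate r = 0.131 per year.
Ordinary annuity FV: 50,000,000 = 96,107 × [((1+r)^n − 1)/r].
(1+r)^n = 1 + 50,000,000 × r / 96,107, so n = ln(1 + 50,000,000·r/96,107) / ln(1+r) = 34.41.
Round up to a whole number of payments: n = 35.

35 payments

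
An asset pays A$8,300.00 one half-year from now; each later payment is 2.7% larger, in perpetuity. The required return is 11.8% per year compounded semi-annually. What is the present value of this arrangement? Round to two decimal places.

Periodic rate r = 0.118/2 per half-year.
Growing perpetuity (Gordon): PV = PMT₁ / (r − g) = 8,300 / (r − 0.027) = A$259,375.00.

A$259,375.00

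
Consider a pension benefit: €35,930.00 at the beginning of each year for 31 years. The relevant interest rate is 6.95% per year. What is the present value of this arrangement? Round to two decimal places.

€484,035.46

This is an annuity due: 31 payments of €35,930.00 at the beginning of each year.
Periodic rate r = 0.0695 per year.
PV = PMT × [(1 − (1+r)^−n)/r] × (1+r) = 35,930 × [1 − (1+r)^−31] / r × (1+r) = €484,035.46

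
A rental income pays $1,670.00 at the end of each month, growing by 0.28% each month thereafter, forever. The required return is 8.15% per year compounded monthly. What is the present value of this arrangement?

Periodic rate r = 0.0815/12 per month.
Growing perpetuity (Gordon): PV = PMT₁ / (r − g) = 1,670 / (r − 0.0028) = $418,371.61.

$418,371.61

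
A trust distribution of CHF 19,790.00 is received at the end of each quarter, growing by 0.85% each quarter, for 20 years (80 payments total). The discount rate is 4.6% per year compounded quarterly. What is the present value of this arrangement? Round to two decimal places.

Periodic rate r = 0.046/4 per quarter; n is counted in quarters.
Growing ordinary annuity: PV = PMT₁ × [1 − ((1+g)/(1+r))^n] / (r − g) = 19,790 × [1 − ((1+0.0085)/(1+r))^80] / (r − 0.0085) = CHF 1,395,200.54.

CHF 1,395,200.54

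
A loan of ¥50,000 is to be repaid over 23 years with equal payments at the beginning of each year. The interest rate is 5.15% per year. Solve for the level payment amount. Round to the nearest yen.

Level annuity due; solve PV = PMT × [(1 − (1+r)^−n)/r] × (1+r) for PMT.
Periodic rate r = 0.0515 per year.
With n = 23: PMT = 50,000 / ([(1 − (1+r)^−n)/r] × (1+r)) = ¥3,575

¥3,575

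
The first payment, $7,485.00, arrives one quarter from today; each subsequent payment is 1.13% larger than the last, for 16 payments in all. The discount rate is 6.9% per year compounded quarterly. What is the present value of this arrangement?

$112,702.93

Periodic rate r = 0.069/4 per quarter; n is counted in quarters.
Growing ordinary annuity: PV = PMT₁ × [1 − ((1+g)/(1+r))^n] / (r − g) = 7,485 × [1 − ((1+0.0113)/(1+r))^16] / (r − 0.0113) = $112,702.93.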